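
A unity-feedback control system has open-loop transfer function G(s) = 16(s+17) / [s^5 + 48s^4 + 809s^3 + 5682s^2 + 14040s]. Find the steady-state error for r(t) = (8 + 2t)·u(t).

1755/17

The denominator has no term below 14040s — 1 pole at s=0, type 1. Treating each term separately:
  • 8: tracked with zero error.
  • 2t: e_ss = 2/K_v with K_v=34/1755 → 1755/17.
Total e_ss = 1755/17.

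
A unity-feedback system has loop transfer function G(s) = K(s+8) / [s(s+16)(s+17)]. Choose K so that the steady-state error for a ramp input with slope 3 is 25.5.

System type = 1 (one pole at s=0).
K_v = lim_{s→0} s·G(s) = K·8 / (16·17) = (1/34)·K.
e_ss = 3/K_v = 25.5 ⇒ K_v = 2/17 ⇒ K = (2/17)/(1/34) = 4.

4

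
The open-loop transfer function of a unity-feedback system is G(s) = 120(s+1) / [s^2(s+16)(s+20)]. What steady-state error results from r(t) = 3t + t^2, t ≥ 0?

16/3

G(s) has two factors of s in the denominator, so the system is type 2. Taking each input component in turn:
  • 3t: tracked with zero error.
  • t^2: e_ss = 2/K_a with K_a=0.375 → 16/3.
Total e_ss = 16/3.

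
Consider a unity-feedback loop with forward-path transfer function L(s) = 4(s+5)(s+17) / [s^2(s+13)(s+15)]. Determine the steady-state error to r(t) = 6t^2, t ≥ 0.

117/17

The open loop has two poles at the origin → type 2 system.
K_a = lim_{s→0} s^2·L(s) = 4·5·17 / (13·15) = 68/39.
r(t) = 6t^2 gives R(s) = 12/s^3.
e_ss = 12/K_a = 12/(68/39) = 117/17.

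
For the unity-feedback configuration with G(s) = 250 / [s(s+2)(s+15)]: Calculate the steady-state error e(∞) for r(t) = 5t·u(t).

G(s) has one factor of s in the denominator, so the system is type 1.
K_v = lim_{s→0} s·G(s) = 250 / (2·15) = 25/3.
e_ss = 5/K_v = 5/(25/3) = 0.6.

0.6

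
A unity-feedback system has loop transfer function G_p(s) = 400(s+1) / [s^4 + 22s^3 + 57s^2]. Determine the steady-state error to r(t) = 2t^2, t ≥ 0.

The denominator has no term below 57s^2 — 2 poles at s=0, type 2.
K_a = lim_{s→0} s^2·G_p(s) = 400·1 / 57 = 400/57.
r(t) = 2t^2 gives R(s) = 4/s^3.
e_ss = 4/K_a = 4/(400/57) = 0.57.

0.57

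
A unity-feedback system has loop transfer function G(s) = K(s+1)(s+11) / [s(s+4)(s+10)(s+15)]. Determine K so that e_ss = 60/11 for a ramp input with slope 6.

60

System type = 1 (one pole at s=0).
K_v = lim_{s→0} s·G(s) = K·1·11 / (4·10·15) = (11/600)·K.
e_ss = 6/K_v = 60/11 ⇒ K_v = 1.1 ⇒ K = 1.1/(11/600) = 60.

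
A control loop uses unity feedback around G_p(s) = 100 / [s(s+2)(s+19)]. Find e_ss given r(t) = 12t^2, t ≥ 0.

The open loop has one pole at the origin → type 1 system.
K_a = lim_{s→0} s^2·G_p(s) = 0; the steady-state error to this parabolic input grows without bound.

infinity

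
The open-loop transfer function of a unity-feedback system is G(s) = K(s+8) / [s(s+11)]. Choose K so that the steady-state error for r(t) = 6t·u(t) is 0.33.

25

The open loop has one pole at the origin → type 1 system.
K_v = lim_{s→0} s·G(s) = K·8 / (11) = (8/11)·K.
e_ss = 6/K_v = 0.33 ⇒ K_v = 200/11 ⇒ K = (200/11)/(8/11) = 25.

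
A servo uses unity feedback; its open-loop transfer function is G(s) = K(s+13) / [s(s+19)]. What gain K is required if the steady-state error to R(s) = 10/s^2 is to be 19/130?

100

One free integrator in G(s): this is a type 1 system.
K_v = lim_{s→0} s·G(s) = K·13 / (19) = (13/19)·K.
e_ss = 10/K_v = 19/130 ⇒ K_v = 1300/19 ⇒ K = (1300/19)/(13/19) = 100.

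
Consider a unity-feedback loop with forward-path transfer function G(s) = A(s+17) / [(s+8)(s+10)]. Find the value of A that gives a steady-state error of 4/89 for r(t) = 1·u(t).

100

The open loop has no poles at the origin → type 0 system.
K_p = lim_{s→0} G(s) = A·17 / (8·10) = 0.2125·A.
e_ss = 1/(1 + K_p) = 4/89 ⇒ 1 + 0.2125·A = 22.25 ⇒ A = 100.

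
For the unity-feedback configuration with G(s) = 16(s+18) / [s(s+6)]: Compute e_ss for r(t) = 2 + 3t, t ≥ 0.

0.0625

One free integrator in G(s): this is a type 1 system. Taking each input component in turn:
  • 2: tracked with zero error.
  • 3t: e_ss = 3/K_v with K_v=48 → 0.0625.
Total e_ss = 0.0625.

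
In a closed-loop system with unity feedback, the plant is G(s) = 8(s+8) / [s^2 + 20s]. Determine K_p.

K_p = lim_{s→0} G(s); with 1 pole at the origin the limit diverges, so K_p = ∞.

infinity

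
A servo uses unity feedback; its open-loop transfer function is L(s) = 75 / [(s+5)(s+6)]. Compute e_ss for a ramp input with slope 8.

infinity

System type = 0 (no poles at s=0).
K_v = lim_{s→0} s·L(s) = 0; the steady-state error to this ramp input grows without bound.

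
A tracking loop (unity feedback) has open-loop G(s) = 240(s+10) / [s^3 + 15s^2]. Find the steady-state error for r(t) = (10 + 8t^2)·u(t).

0.1

Lowest-order denominator term is 15s^2, so the open loop has 2 poles at the origin → type 2 system. Treating each term separately:
  • 10: tracked with zero error.
  • 8t^2: e_ss = 16/K_a with K_a=160 → 0.1.
Total e_ss = 0.1.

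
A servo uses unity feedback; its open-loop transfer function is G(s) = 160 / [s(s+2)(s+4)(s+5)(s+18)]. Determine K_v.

2/9

The open loop has one pole at the origin → type 1 system.
K_v = lim_{s→0} s·G(s) = 160 / (2·4·5·18) = 2/9.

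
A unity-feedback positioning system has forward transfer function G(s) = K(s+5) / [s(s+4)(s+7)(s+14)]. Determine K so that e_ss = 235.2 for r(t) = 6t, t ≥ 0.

2

The open loop has one pole at the origin → type 1 system.
K_v = lim_{s→0} s·G(s) = K·5 / (4·7·14) = (5/392)·K.
e_ss = 6/K_v = 235.2 ⇒ K_v = 5/196 ⇒ K = (5/196)/(5/392) = 2.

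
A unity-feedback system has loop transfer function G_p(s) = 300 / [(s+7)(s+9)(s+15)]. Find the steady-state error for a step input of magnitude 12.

756/83

No free integrators in G_p(s): this is a type 0 system.
K_p = lim_{s→0} G_p(s) = 300 / (7·9·15) = 20/63.
e_ss = 12/(1 + K_p) = 12/(83/63) = 756/83.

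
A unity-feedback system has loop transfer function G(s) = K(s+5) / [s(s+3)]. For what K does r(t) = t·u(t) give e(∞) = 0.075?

8

G(s) has one factor of s in the denominator, so the system is type 1.
K_v = lim_{s→0} s·G(s) = K·5 / (3) = (5/3)·K.
e_ss = 1/K_v = 0.075 ⇒ K_v = 40/3 ⇒ K = (40/3)/(5/3) = 8.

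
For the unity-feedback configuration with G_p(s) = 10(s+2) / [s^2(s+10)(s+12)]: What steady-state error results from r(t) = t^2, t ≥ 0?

12

System type = 2 (two poles at s=0).
K_a = lim_{s→0} s^2·G_p(s) = 10·2 / (10·12) = 1/6.
r(t) = t^2 gives R(s) = 2/s^3.
e_ss = 2/K_a = 2/(1/6) = 12.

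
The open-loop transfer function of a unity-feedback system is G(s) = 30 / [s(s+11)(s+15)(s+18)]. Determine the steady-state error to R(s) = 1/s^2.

99

The open loop has one pole at the origin → type 1 system.
K_v = lim_{s→0} s·G(s) = 30 / (11·15·18) = 1/99.
e_ss = 1/K_v = 1/(1/99) = 99.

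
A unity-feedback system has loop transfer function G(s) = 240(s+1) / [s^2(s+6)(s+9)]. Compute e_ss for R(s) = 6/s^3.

1.35

System type = 2 (two poles at s=0).
K_a = lim_{s→0} s^2·G(s) = 240·1 / (6·9) = 40/9.
r(t) = 3t^2 gives R(s) = 6/s^3.
e_ss = 6/K_a = 6/(40/9) = 1.35.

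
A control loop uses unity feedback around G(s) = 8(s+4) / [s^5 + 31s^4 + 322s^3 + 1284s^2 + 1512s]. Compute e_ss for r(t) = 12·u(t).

0

Factoring s from the denominator leaves a polynomial with constant term 1512, so the system is type 1.
K_p = ∞ for a type-1 system; e_ss to a step is zero.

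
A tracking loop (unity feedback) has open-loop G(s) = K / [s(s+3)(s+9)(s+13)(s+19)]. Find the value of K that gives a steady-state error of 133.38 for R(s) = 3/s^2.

150

System type = 1 (one pole at s=0).
K_v = lim_{s→0} s·G(s) = K / (3·9·13·19) = (1/6669)·K.
e_ss = 3/K_v = 133.38 ⇒ K_v = 50/2223 ⇒ K = (50/2223)/(1/6669) = 150.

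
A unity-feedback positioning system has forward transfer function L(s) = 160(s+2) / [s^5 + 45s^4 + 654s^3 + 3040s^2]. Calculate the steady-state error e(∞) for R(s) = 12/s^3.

114

Factoring s^2 from the denominator leaves a polynomial with constant term 3040, so the system is type 2.
K_a = lim_{s→0} s^2·L(s) = 160·2 / 3040 = 2/19.
r(t) = 6t^2 gives R(s) = 12/s^3.
e_ss = 12/K_a = 12/(2/19) = 114.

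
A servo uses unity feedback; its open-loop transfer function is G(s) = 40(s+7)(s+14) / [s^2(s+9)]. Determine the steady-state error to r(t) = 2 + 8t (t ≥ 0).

The open loop has two poles at the origin → type 2 system. Taking each input component in turn:
  • 2: tracked with zero error.
  • 8t: tracked with zero error.
Total e_ss = 0.

0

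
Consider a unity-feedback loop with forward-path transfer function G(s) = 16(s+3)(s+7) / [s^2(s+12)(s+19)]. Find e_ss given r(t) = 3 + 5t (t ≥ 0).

0

G(s) has two factors of s in the denominator, so the system is type 2. Treating each term separately:
  • 3: tracked with zero error.
  • 5t: tracked with zero error.
Total e_ss = 0.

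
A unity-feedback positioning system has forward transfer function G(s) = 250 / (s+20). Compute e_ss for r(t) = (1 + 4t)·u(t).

G(s) has no factors of s in the denominator, so the system is type 0. Treating each term separately:
  • 1: e_ss = 1/(1+K_p) with K_p=12.5 → 2/27.
  • 4t: a type-0 system cannot track it, e_ss → ∞.
The unbounded component dominates.

infinity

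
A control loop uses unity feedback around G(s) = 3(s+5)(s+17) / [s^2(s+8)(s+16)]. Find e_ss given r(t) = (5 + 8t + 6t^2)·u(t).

System type = 2 (two poles at s=0). Taking each input component in turn:
  • 5: tracked with zero error.
  • 8t: tracked with zero error.
  • 6t^2: e_ss = 12/K_a with K_a=255/128 → 512/85.
Total e_ss = 512/85.

512/85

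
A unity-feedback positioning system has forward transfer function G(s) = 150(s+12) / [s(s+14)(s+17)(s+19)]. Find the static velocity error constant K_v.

System type = 1 (one pole at s=0).
K_v = lim_{s→0} s·G(s) = 150·12 / (14·17·19) = 900/2261.

900/2261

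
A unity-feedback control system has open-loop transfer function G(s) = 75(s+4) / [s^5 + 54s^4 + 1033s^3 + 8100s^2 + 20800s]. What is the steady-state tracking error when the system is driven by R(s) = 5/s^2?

The denominator has no term below 20800s — 1 pole at s=0, type 1.
K_v = lim_{s→0} s·G(s) = 75·4 / 20800 = 3/208.
e_ss = 5/K_v = 5/(3/208) = 1040/3.

1040/3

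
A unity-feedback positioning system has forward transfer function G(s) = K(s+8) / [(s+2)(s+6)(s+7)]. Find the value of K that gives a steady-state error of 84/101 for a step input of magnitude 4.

No free integrators in G(s): this is a type 0 system.
K_p = lim_{s→0} G(s) = K·8 / (2·6·7) = (2/21)·K.
e_ss = 4/(1 + K_p) = 84/101 ⇒ 1 + (2/21)·K = 101/21 ⇒ K = 40.

40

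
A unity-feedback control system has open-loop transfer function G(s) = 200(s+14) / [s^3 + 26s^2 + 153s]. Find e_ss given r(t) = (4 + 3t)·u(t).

The denominator has no term below 153s — 1 pole at s=0, type 1. By superposition:
  • 4: tracked with zero error.
  • 3t: e_ss = 3/K_v with K_v=2800/153 → 459/2800.
Total e_ss = 459/2800.

459/2800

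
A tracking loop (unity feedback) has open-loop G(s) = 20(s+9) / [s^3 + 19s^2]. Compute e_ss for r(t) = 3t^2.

Lowest-order denominator term is 19s^2, so the open loop has 2 poles at the origin → type 2 system.
K_a = lim_{s→0} s^2·G(s) = 20·9 / 19 = 180/19.
r(t) = 3t^2 gives R(s) = 6/s^3.
e_ss = 6/K_a = 6/(180/19) = 19/30.

19/30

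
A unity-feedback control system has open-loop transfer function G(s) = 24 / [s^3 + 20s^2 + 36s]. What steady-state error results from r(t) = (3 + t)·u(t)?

1.5

Lowest-order denominator term is 36s, so the open loop has 1 pole at the origin → type 1 system. Taking each input component in turn:
  • 3: tracked with zero error.
  • t: e_ss = 1/K_v with K_v=2/3 → 1.5.
Total e_ss = 1.5.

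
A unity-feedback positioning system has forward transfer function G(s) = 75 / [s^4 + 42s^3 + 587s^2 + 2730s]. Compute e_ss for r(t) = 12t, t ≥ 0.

The denominator has no term below 2730s — 1 pole at s=0, type 1.
K_v = lim_{s→0} s·G(s) = 75 / 2730 = 5/182.
e_ss = 12/K_v = 12/(5/182) = 436.8.

436.8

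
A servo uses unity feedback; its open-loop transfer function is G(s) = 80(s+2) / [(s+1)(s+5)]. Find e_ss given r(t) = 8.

8/33

System type = 0 (no poles at s=0).
K_p = lim_{s→0} G(s) = 80·2 / (1·5) = 32.
e_ss = 8/(1 + K_p) = 8/33.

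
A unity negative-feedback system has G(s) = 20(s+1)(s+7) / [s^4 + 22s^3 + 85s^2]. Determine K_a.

28/17

Factoring s^2 from the denominator leaves a polynomial with constant term 85, so the system is type 2.
K_a = lim_{s→0} s^2·G(s) = 20·1·7 / 85 = 28/17.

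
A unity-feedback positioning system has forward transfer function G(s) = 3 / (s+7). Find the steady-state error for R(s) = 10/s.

7

System type = 0 (no poles at s=0).
K_p = lim_{s→0} G(s) = 3 / (7) = 3/7.
e_ss = 10/(1 + K_p) = 10/(10/7) = 7.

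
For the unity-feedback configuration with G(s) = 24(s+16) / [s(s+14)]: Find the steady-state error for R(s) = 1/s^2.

The open loop has one pole at the origin → type 1 system.
K_v = lim_{s→0} s·G(s) = 24·16 / (14) = 192/7.
e_ss = 1/K_v = 1/(192/7) = 7/192.

7/192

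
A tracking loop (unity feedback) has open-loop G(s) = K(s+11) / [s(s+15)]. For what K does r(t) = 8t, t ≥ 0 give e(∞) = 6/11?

20

System type = 1 (one pole at s=0).
K_v = lim_{s→0} s·G(s) = K·11 / (15) = (11/15)·K.
e_ss = 8/K_v = 6/11 ⇒ K_v = 44/3 ⇒ K = (44/3)/(11/15) = 20.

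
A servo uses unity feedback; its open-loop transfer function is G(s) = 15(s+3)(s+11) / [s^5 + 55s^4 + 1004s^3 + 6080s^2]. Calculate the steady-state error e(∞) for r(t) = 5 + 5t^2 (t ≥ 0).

Lowest-order denominator term is 6080s^2, so the open loop has 2 poles at the origin → type 2 system. Taking each input component in turn:
  • 5: tracked with zero error.
  • 5t^2: e_ss = 10/K_a with K_a=99/1216 → 12160/99.
Total e_ss = 12160/99.

12160/99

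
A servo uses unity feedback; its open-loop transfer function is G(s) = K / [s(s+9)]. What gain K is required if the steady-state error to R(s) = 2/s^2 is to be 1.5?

System type = 1 (one pole at s=0).
K_v = lim_{s→0} s·G(s) = K / (9) = (1/9)·K.
e_ss = 2/K_v = 1.5 ⇒ K_v = 4/3 ⇒ K = (4/3)/(1/9) = 12.

12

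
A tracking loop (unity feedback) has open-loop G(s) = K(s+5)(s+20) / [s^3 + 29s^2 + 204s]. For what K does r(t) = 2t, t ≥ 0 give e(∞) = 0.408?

10

Factoring s from the denominator leaves a polynomial with constant term 204, so the system is type 1.
K_v = lim_{s→0} s·G(s) = K·5·20 / 204 = (25/51)·K.
e_ss = 2/K_v = 0.408 ⇒ K_v = 250/51 ⇒ K = (250/51)/(25/51) = 10.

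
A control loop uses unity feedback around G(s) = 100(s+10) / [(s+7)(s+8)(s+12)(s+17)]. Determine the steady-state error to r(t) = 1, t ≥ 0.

1428/1553

No free integrators in G(s): this is a type 0 system.
K_p = lim_{s→0} G(s) = 100·10 / (7·8·12·17) = 125/1428.
e_ss = 1/(1 + K_p) = 1/(1553/1428) = 1428/1553.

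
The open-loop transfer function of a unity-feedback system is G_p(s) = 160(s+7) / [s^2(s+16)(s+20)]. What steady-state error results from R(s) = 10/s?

System type = 2 (two poles at s=0).
A type-2 system has K_p = ∞, so it tracks a step input with zero steady-state error.

0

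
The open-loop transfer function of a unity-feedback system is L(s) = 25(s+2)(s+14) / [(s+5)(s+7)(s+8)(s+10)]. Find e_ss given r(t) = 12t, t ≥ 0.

System type = 0 (no poles at s=0).
For a type-0 system K_v = 0, so e_ss to a ramp input is unbounded.

infinity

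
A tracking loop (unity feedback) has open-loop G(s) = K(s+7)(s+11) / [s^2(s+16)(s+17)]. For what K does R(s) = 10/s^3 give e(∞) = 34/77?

80

System type = 2 (two poles at s=0).
K_a = lim_{s→0} s^2·G(s) = K·7·11 / (16·17) = (77/272)·K.
e_ss = 10/K_a = 34/77 ⇒ K_a = 385/17 ⇒ K = (385/17)/(77/272) = 80.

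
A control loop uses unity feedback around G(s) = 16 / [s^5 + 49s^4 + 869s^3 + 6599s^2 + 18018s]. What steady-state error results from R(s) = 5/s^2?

Factoring s from the denominator leaves a polynomial with constant term 18018, so the system is type 1.
K_v = lim_{s→0} s·G(s) = 16 / 18018 = 8/9009.
e_ss = 5/K_v = 5/(8/9009) = 5630.625.

5630.625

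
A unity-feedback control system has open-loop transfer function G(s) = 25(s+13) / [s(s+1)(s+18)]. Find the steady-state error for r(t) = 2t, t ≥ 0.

36/325

One free integrator in G(s): this is a type 1 system.
K_v = lim_{s→0} s·G(s) = 25·13 / (1·18) = 325/18.
e_ss = 2/K_v = 2/(325/18) = 36/325.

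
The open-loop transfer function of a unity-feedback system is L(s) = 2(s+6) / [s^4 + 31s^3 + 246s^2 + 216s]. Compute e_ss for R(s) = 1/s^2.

Factoring s from the denominator leaves a polynomial with constant term 216, so the system is type 1.
K_v = lim_{s→0} s·L(s) = 2·6 / 216 = 1/18.
e_ss = 1/K_v = 1/(1/18) = 18.

18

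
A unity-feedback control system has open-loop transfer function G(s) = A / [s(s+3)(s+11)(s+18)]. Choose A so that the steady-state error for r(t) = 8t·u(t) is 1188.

G(s) has one factor of s in the denominator, so the system is type 1.
K_v = lim_{s→0} s·G(s) = A / (3·11·18) = (1/594)·A.
e_ss = 8/K_v = 1188 ⇒ K_v = 2/297 ⇒ A = (2/297)/(1/594) = 4.

4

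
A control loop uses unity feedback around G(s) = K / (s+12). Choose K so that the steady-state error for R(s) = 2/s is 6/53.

200

G(s) has no factors of s in the denominator, so the system is type 0.
K_p = lim_{s→0} G(s) = K / (12) = (1/12)·K.
e_ss = 2/(1 + K_p) = 6/53 ⇒ 1 + (1/12)·K = 53/3 ⇒ K = 200.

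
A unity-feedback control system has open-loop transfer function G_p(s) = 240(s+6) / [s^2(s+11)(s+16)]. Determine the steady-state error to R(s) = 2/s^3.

11/45

The open loop has two poles at the origin → type 2 system.
K_a = lim_{s→0} s^2·G_p(s) = 240·6 / (11·16) = 90/11.
r(t) = t^2 gives R(s) = 2/s^3.
e_ss = 2/K_a = 2/(90/11) = 11/45.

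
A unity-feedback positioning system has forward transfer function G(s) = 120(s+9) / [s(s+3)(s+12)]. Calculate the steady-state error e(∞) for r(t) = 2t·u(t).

System type = 1 (one pole at s=0).
K_v = lim_{s→0} s·G(s) = 120·9 / (3·12) = 30.
e_ss = 2/K_v = 2/30 = 1/15.

1/15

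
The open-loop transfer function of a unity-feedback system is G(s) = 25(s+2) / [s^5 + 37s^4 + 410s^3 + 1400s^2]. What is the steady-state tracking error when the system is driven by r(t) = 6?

Factoring s^2 from the denominator leaves a polynomial with constant term 1400, so the system is type 2.
A type-2 system has K_p = ∞, so it tracks a step input with zero steady-state error.

0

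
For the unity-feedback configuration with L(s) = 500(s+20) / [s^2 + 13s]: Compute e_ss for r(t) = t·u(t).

The denominator has no term below 13s — 1 pole at s=0, type 1.
K_v = lim_{s→0} s·L(s) = 500·20 / 13 = 10000/13.
e_ss = 1/K_v = 1/(10000/13) = 0.0013.

0.0013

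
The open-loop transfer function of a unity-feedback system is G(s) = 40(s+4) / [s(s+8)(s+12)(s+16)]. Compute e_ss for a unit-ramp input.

9.6

System type = 1 (one pole at s=0).
K_v = lim_{s→0} s·G(s) = 40·4 / (8·12·16) = 5/48.
e_ss = 1/K_v = 1/(5/48) = 9.6.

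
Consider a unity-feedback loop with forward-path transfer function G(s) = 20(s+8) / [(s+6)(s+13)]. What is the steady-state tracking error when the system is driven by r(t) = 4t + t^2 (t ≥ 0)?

infinity

G(s) has no factors of s in the denominator, so the system is type 0. Treating each term separately:
  • 4t: a type-0 system cannot track it, e_ss → ∞.
  • t^2: a type-0 system cannot track it, e_ss → ∞.
The unbounded component dominates.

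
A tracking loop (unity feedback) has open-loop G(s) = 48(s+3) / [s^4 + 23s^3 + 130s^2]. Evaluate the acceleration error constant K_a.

72/65

The denominator has no term below 130s^2 — 2 poles at s=0, type 2.
K_a = lim_{s→0} s^2·G(s) = 48·3 / 130 = 72/65.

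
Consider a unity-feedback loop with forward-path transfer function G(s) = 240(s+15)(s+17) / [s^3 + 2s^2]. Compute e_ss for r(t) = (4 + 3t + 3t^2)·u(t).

The denominator has no term below 2s^2 — 2 poles at s=0, type 2. Taking each input component in turn:
  • 4: tracked with zero error.
  • 3t: tracked with zero error.
  • 3t^2: e_ss = 6/K_a with K_a=30600 → 1/5100.
Total e_ss = 1/5100.

1/5100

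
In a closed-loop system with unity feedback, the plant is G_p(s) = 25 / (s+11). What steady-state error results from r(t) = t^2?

infinity

The open loop has no poles at the origin → type 0 system.
For a type-0 system K_a = 0, so e_ss to a parabolic input is unbounded.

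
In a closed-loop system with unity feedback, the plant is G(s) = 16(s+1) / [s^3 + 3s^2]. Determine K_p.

K_p = lim_{s→0} G(s); with 2 poles at the origin the limit diverges, so K_p = ∞.

infinity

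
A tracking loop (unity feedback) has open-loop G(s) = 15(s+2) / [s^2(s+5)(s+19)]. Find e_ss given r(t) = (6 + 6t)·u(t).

G(s) has two factors of s in the denominator, so the system is type 2. Treating each term separately:
  • 6: tracked with zero error.
  • 6t: tracked with zero error.
Total e_ss = 0.

0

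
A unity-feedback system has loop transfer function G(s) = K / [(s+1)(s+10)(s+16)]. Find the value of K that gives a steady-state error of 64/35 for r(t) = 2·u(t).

G(s) has no factors of s in the denominator, so the system is type 0.
K_p = lim_{s→0} G(s) = K / (1·10·16) = (1/160)·K.
e_ss = 2/(1 + K_p) = 64/35 ⇒ 1 + (1/160)·K = 35/32 ⇒ K = 15.

15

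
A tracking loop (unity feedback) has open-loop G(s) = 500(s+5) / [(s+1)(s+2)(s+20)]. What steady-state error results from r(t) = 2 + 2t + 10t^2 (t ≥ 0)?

infinity

System type = 0 (no poles at s=0). Taking each input component in turn:
  • 2: e_ss = 2/(1+K_p) with K_p=62.5 → 4/127.
  • 2t: a type-0 system cannot track it, e_ss → ∞.
  • 10t^2: a type-0 system cannot track it, e_ss → ∞.
The unbounded component dominates.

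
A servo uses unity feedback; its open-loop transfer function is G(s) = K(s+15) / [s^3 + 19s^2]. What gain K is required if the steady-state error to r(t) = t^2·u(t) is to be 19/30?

4

The denominator has no term below 19s^2 — 2 poles at s=0, type 2.
K_a = lim_{s→0} s^2·G(s) = K·15 / 19 = (15/19)·K.
e_ss = 2/K_a = 19/30 ⇒ K_a = 60/19 ⇒ K = (60/19)/(15/19) = 4.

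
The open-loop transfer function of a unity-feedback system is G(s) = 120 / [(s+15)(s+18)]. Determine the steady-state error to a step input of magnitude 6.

54/13

No free integrators in G(s): this is a type 0 system.
K_p = lim_{s→0} G(s) = 120 / (15·18) = 4/9.
e_ss = 6/(1 + K_p) = 6/(13/9) = 54/13.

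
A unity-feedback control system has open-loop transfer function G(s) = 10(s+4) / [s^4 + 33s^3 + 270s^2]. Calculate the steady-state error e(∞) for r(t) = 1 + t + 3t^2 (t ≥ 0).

Lowest-order denominator term is 270s^2, so the open loop has 2 poles at the origin → type 2 system. Taking each input component in turn:
  • 1: tracked with zero error.
  • t: tracked with zero error.
  • 3t^2: e_ss = 6/K_a with K_a=4/27 → 40.5.
Total e_ss = 40.5.

40.5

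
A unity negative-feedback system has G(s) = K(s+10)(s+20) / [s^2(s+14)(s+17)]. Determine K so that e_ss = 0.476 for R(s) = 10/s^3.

25

G(s) has two factors of s in the denominator, so the system is type 2.
K_a = lim_{s→0} s^2·G(s) = K·10·20 / (14·17) = (100/119)·K.
e_ss = 10/K_a = 0.476 ⇒ K_a = 2500/119 ⇒ K = (2500/119)/(100/119) = 25.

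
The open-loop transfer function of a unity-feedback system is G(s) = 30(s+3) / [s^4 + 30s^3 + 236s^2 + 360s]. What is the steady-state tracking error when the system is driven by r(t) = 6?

0

The denominator has no term below 360s — 1 pole at s=0, type 1.
A type-1 system has K_p = ∞, so it tracks a step input with zero steady-state error.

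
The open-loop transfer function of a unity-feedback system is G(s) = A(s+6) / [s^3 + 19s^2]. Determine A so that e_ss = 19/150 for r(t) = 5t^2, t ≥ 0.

250

Lowest-order denominator term is 19s^2, so the open loop has 2 poles at the origin → type 2 system.
K_a = lim_{s→0} s^2·G(s) = A·6 / 19 = (6/19)·A.
e_ss = 10/K_a = 19/150 ⇒ K_a = 1500/19 ⇒ A = (1500/19)/(6/19) = 250.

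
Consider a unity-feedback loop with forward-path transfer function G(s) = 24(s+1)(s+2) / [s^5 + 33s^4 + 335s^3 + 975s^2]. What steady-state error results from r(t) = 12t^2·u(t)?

487.5

Factoring s^2 from the denominator leaves a polynomial with constant term 975, so the system is type 2.
K_a = lim_{s→0} s^2·G(s) = 24·1·2 / 975 = 16/325.
r(t) = 12t^2 gives R(s) = 24/s^3.
e_ss = 24/K_a = 24/(16/325) = 487.5.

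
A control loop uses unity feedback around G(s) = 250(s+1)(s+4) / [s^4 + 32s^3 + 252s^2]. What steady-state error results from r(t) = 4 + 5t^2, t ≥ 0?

2.52

Lowest-order denominator term is 252s^2, so the open loop has 2 poles at the origin → type 2 system. Treating each term separately:
  • 4: tracked with zero error.
  • 5t^2: e_ss = 10/K_a with K_a=250/63 → 2.52.
Total e_ss = 2.52.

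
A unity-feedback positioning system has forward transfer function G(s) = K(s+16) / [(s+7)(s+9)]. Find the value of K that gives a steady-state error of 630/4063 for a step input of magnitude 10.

No free integrators in G(s): this is a type 0 system.
K_p = lim_{s→0} G(s) = K·16 / (7·9) = (16/63)·K.
e_ss = 10/(1 + K_p) = 630/4063 ⇒ 1 + (16/63)·K = 4063/63 ⇒ K = 250.

250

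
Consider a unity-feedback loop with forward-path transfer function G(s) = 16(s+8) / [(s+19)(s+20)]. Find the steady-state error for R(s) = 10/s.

G(s) has no factors of s in the denominator, so the system is type 0.
K_p = lim_{s→0} G(s) = 16·8 / (19·20) = 32/95.
e_ss = 10/(1 + K_p) = 10/(127/95) = 950/127.

950/127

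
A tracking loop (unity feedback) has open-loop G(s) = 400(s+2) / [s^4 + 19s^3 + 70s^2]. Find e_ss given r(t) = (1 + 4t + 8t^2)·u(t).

1.4

The denominator has no term below 70s^2 — 2 poles at s=0, type 2. Taking each input component in turn:
  • 1: tracked with zero error.
  • 4t: tracked with zero error.
  • 8t^2: e_ss = 16/K_a with K_a=80/7 → 1.4.
Total e_ss = 1.4.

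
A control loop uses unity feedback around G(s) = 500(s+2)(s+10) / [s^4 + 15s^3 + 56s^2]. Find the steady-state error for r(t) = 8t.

0

The denominator has no term below 56s^2 — 2 poles at s=0, type 2.
A type-2 system has K_v = ∞, so it tracks a ramp input with zero steady-state error.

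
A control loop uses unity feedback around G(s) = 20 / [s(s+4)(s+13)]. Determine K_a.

0

The open loop has one pole at the origin → type 1 system.
K_a = lim_{s→0} s^2·G(s) = 0 (the extra factor of s kills the finite limit).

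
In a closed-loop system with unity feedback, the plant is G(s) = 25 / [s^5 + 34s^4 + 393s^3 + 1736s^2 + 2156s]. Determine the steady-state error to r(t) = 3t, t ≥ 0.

258.72

Factoring s from the denominator leaves a polynomial with constant term 2156, so the system is type 1.
K_v = lim_{s→0} s·G(s) = 25 / 2156 = 25/2156.
e_ss = 3/K_v = 3/(25/2156) = 258.72.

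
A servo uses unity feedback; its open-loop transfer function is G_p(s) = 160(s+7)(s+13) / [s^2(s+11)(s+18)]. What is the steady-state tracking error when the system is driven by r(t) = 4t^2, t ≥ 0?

99/910

G_p(s) has two factors of s in the denominator, so the system is type 2.
K_a = lim_{s→0} s^2·G_p(s) = 160·7·13 / (11·18) = 7280/99.
r(t) = 4t^2 gives R(s) = 8/s^3.
e_ss = 8/K_a = 8/(7280/99) = 99/910.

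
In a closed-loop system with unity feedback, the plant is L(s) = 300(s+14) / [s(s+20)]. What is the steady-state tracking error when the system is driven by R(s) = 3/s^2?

1/70

The open loop has one pole at the origin → type 1 system.
K_v = lim_{s→0} s·L(s) = 300·14 / (20) = 210.
e_ss = 3/K_v = 3/210 = 1/70.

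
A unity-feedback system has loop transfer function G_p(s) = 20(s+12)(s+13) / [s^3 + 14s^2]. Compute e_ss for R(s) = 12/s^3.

Factoring s^2 from the denominator leaves a polynomial with constant term 14, so the system is type 2.
K_a = lim_{s→0} s^2·G_p(s) = 20·12·13 / 14 = 1560/7.
r(t) = 6t^2 gives R(s) = 12/s^3.
e_ss = 12/K_a = 12/(1560/7) = 7/130.

7/130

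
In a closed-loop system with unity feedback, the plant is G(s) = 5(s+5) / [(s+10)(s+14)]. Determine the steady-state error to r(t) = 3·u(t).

The open loop has no poles at the origin → type 0 system.
K_p = lim_{s→0} G(s) = 5·5 / (10·14) = 5/28.
e_ss = 3/(1 + K_p) = 3/(33/28) = 28/11.

28/11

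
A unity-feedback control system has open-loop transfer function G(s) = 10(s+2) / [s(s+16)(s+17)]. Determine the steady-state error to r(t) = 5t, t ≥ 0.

68

G(s) has one factor of s in the denominator, so the system is type 1.
K_v = lim_{s→0} s·G(s) = 10·2 / (16·17) = 5/68.
e_ss = 5/K_v = 5/(5/68) = 68.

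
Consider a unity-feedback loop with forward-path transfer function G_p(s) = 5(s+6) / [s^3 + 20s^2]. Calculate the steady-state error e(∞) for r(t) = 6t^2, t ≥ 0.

8

The denominator has no term below 20s^2 — 2 poles at s=0, type 2.
K_a = lim_{s→0} s^2·G_p(s) = 5·6 / 20 = 1.5.
r(t) = 6t^2 gives R(s) = 12/s^3.
e_ss = 12/K_a = 12/1.5 = 8.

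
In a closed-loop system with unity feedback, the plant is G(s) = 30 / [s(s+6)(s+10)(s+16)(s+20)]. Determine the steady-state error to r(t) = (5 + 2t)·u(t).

The open loop has one pole at the origin → type 1 system. By superposition:
  • 5: tracked with zero error.
  • 2t: e_ss = 2/K_v with K_v=1/640 → 1280.
Total e_ss = 1280.

1280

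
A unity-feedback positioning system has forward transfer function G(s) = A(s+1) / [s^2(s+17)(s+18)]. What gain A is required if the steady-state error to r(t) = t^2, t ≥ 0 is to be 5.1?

Two free integrators in G(s): this is a type 2 system.
K_a = lim_{s→0} s^2·G(s) = A·1 / (17·18) = (1/306)·A.
e_ss = 2/K_a = 5.1 ⇒ K_a = 20/51 ⇒ A = (20/51)/(1/306) = 120.

120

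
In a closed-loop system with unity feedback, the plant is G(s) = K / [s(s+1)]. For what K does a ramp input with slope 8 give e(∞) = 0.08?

One free integrator in G(s): this is a type 1 system.
K_v = lim_{s→0} s·G(s) = K / (1) = 1·K.
e_ss = 8/K_v = 0.08 ⇒ K_v = 100 ⇒ K = 100/1 = 100.

100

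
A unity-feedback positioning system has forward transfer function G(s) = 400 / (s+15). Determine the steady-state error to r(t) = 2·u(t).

System type = 0 (no poles at s=0).
K_p = lim_{s→0} G(s) = 400 / (15) = 80/3.
e_ss = 2/(1 + K_p) = 2/(83/3) = 6/83.

6/83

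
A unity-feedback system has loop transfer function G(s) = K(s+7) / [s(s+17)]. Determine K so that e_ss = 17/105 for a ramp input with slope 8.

120

G(s) has one factor of s in the denominator, so the system is type 1.
K_v = lim_{s→0} s·G(s) = K·7 / (17) = (7/17)·K.
e_ss = 8/K_v = 17/105 ⇒ K_v = 840/17 ⇒ K = (840/17)/(7/17) = 120.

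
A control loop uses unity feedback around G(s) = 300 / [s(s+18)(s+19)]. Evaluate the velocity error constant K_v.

50/57

System type = 1 (one pole at s=0).
K_v = lim_{s→0} s·G(s) = 300 / (18·19) = 50/57.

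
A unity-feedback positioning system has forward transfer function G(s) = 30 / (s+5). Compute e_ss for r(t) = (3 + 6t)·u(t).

No free integrators in G(s): this is a type 0 system. By superposition:
  • 3: e_ss = 3/(1+K_p) with K_p=6 → 3/7.
  • 6t: a type-0 system cannot track it, e_ss → ∞.
The unbounded component dominates.

infinity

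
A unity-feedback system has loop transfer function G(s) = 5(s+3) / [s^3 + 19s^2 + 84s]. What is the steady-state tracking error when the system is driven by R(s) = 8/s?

Factoring s from the denominator leaves a polynomial with constant term 84, so the system is type 1.
A type-1 system has K_p = ∞, so it tracks a step input with zero steady-state error.

0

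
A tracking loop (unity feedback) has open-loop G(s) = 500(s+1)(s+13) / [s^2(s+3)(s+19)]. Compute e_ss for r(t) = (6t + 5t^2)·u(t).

System type = 2 (two poles at s=0). Treating each term separately:
  • 6t: tracked with zero error.
  • 5t^2: e_ss = 10/K_a with K_a=6500/57 → 57/650.
Total e_ss = 57/650.

57/650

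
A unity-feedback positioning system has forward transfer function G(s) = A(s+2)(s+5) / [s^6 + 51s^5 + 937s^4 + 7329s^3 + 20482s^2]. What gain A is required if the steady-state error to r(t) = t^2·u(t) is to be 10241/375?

150

Lowest-order denominator term is 20482s^2, so the open loop has 2 poles at the origin → type 2 system.
K_a = lim_{s→0} s^2·G(s) = A·2·5 / 20482 = (5/10241)·A.
e_ss = 2/K_a = 10241/375 ⇒ K_a = 750/10241 ⇒ A = (750/10241)/(5/10241) = 150.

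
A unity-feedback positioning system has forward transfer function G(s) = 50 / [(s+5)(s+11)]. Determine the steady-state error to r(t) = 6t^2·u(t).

infinity

System type = 0 (no poles at s=0).
K_a = lim_{s→0} s^2·G(s) = 0; the steady-state error to this parabolic input grows without bound.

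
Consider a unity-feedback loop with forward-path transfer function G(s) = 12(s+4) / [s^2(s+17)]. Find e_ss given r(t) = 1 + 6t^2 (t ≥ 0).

System type = 2 (two poles at s=0). Taking each input component in turn:
  • 1: tracked with zero error.
  • 6t^2: e_ss = 12/K_a with K_a=48/17 → 4.25.
Total e_ss = 4.25.

4.25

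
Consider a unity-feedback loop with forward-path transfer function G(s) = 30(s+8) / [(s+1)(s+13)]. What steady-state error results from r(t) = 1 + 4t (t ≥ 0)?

infinity

The open loop has no poles at the origin → type 0 system. By superposition:
  • 1: e_ss = 1/(1+K_p) with K_p=240/13 → 13/253.
  • 4t: a type-0 system cannot track it, e_ss → ∞.
The unbounded component dominates.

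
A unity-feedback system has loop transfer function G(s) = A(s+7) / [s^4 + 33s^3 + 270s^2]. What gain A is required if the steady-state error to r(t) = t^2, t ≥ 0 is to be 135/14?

8

Factoring s^2 from the denominator leaves a polynomial with constant term 270, so the system is type 2.
K_a = lim_{s→0} s^2·G(s) = A·7 / 270 = (7/270)·A.
e_ss = 2/K_a = 135/14 ⇒ K_a = 28/135 ⇒ A = (28/135)/(7/270) = 8.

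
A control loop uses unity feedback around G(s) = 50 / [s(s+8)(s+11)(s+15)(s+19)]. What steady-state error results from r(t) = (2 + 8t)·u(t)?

4012.8

One free integrator in G(s): this is a type 1 system. By superposition:
  • 2: tracked with zero error.
  • 8t: e_ss = 8/K_v with K_v=5/2508 → 4012.8.
Total e_ss = 4012.8.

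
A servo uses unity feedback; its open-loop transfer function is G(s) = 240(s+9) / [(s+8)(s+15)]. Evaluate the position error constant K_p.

18

No free integrators in G(s): this is a type 0 system.
K_p = lim_{s→0} G(s) = 240·9 / (8·15) = 18.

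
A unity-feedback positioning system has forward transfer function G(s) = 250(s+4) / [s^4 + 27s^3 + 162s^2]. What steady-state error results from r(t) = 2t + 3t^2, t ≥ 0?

0.972

Lowest-order denominator term is 162s^2, so the open loop has 2 poles at the origin → type 2 system. Treating each term separately:
  • 2t: tracked with zero error.
  • 3t^2: e_ss = 6/K_a with K_a=500/81 → 0.972.
Total e_ss = 0.972.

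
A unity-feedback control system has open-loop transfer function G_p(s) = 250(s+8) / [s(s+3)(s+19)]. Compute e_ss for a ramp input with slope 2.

G_p(s) has one factor of s in the denominator, so the system is type 1.
K_v = lim_{s→0} s·G_p(s) = 250·8 / (3·19) = 2000/57.
e_ss = 2/K_v = 2/(2000/57) = 0.057.

0.057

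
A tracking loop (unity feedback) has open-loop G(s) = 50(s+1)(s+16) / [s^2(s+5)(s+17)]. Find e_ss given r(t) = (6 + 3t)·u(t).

0

System type = 2 (two poles at s=0). Treating each term separately:
  • 6: tracked with zero error.
  • 3t: tracked with zero error.
Total e_ss = 0.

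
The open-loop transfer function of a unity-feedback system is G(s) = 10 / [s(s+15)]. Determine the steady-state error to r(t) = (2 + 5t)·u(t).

One free integrator in G(s): this is a type 1 system. Taking each input component in turn:
  • 2: tracked with zero error.
  • 5t: e_ss = 5/K_v with K_v=2/3 → 7.5.
Total e_ss = 7.5.

7.5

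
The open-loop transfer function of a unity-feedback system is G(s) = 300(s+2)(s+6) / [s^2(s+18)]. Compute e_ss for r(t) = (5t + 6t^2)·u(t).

The open loop has two poles at the origin → type 2 system. Treating each term separately:
  • 5t: tracked with zero error.
  • 6t^2: e_ss = 12/K_a with K_a=200 → 0.06.
Total e_ss = 0.06.

0.06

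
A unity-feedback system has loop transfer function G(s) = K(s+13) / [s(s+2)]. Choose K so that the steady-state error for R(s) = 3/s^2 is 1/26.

The open loop has one pole at the origin → type 1 system.
K_v = lim_{s→0} s·G(s) = K·13 / (2) = 6.5·K.
e_ss = 3/K_v = 1/26 ⇒ K_v = 78 ⇒ K = 78/6.5 = 12.

12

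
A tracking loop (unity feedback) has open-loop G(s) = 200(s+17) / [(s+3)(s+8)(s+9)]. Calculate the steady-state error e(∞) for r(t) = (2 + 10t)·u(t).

infinity

No free integrators in G(s): this is a type 0 system. Treating each term separately:
  • 2: e_ss = 2/(1+K_p) with K_p=425/27 → 27/226.
  • 10t: a type-0 system cannot track it, e_ss → ∞.
The unbounded component dominates.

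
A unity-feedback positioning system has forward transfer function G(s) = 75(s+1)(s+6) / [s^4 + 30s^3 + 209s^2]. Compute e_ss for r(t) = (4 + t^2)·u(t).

Lowest-order denominator term is 209s^2, so the open loop has 2 poles at the origin → type 2 system. Treating each term separately:
  • 4: tracked with zero error.
  • t^2: e_ss = 2/K_a with K_a=450/209 → 209/225.
Total e_ss = 209/225.

209/225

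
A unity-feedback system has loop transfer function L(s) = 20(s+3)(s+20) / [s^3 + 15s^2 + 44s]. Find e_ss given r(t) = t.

11/300

Lowest-order denominator term is 44s, so the open loop has 1 pole at the origin → type 1 system.
K_v = lim_{s→0} s·L(s) = 20·3·20 / 44 = 300/11.
e_ss = 1/K_v = 1/(300/11) = 11/300.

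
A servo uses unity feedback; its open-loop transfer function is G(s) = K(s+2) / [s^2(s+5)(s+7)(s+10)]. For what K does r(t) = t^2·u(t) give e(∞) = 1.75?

System type = 2 (two poles at s=0).
K_a = lim_{s→0} s^2·G(s) = K·2 / (5·7·10) = (1/175)·K.
e_ss = 2/K_a = 1.75 ⇒ K_a = 8/7 ⇒ K = (8/7)/(1/175) = 200.

200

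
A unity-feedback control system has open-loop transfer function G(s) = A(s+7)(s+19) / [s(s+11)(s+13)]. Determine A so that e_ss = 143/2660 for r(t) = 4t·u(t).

80

The open loop has one pole at the origin → type 1 system.
K_v = lim_{s→0} s·G(s) = A·7·19 / (11·13) = (133/143)·A.
e_ss = 4/K_v = 143/2660 ⇒ K_v = 10640/143 ⇒ A = (10640/143)/(133/143) = 80.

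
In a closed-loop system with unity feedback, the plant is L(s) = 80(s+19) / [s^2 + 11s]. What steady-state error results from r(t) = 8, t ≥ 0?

Lowest-order denominator term is 11s, so the open loop has 1 pole at the origin → type 1 system.
A type-1 system has K_p = ∞, so it tracks a step input with zero steady-state error.

0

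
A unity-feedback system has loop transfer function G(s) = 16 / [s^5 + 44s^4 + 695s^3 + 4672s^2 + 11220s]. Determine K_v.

4/2805

Lowest-order denominator term is 11220s, so the open loop has 1 pole at the origin → type 1 system.
K_v = lim_{s→0} s·G(s) = 16 / 11220 = 4/2805.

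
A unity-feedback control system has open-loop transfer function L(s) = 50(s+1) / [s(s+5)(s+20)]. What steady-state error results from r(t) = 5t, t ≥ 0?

System type = 1 (one pole at s=0).
K_v = lim_{s→0} s·L(s) = 50·1 / (5·20) = 0.5.
e_ss = 5/K_v = 5/0.5 = 10.

10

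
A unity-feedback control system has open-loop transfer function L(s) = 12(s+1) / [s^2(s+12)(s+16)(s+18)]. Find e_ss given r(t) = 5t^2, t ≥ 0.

L(s) has two factors of s in the denominator, so the system is type 2.
K_a = lim_{s→0} s^2·L(s) = 12·1 / (12·16·18) = 1/288.
r(t) = 5t^2 gives R(s) = 10/s^3.
e_ss = 10/K_a = 10/(1/288) = 2880.

2880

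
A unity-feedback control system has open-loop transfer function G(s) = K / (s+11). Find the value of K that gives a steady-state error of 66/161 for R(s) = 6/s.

150

The open loop has no poles at the origin → type 0 system.
K_p = lim_{s→0} G(s) = K / (11) = (1/11)·K.
e_ss = 6/(1 + K_p) = 66/161 ⇒ 1 + (1/11)·K = 161/11 ⇒ K = 150.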